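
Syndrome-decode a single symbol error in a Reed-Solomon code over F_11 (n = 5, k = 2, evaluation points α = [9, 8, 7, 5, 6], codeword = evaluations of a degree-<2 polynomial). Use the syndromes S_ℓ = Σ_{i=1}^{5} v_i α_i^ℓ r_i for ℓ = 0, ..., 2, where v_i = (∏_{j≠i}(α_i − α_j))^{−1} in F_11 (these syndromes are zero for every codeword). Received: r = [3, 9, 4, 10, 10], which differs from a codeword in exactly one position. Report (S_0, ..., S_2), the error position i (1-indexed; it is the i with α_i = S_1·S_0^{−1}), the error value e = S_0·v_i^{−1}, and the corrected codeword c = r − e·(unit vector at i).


S = (8, 7, 2), error at position 4, error magnitude e = 5, c = [3, 9, 4, 5, 10].

Step 1: column multipliers v_i = (∏_{j≠i}(α_i − α_j))^{−1} mod 11.
  i = 1 (α = 9): (9−8)(9−7)(9−5)(9−6) = 1·2·4·3 = 24 ≡ 2, so v_1 = 2^{−1} = 6 (mod 11).
  i = 2 (α = 8): (8−9)(8−7)(8−5)(8−6) = (−1)·1·3·2 = −6 ≡ 5, so v_2 = 5^{−1} = 9 (mod 11).
  i = 3 (α = 7): (7−9)(7−8)(7−5)(7−6) = (−2)·(−1)·2·1 = 4 ≡ 4, so v_3 = 4^{−1} = 3 (mod 11).
  i = 4 (α = 5): (5−9)(5−8)(5−7)(5−6) = (−4)·(−3)·(−2)·(−1) = 24 ≡ 2, so v_4 = 2^{−1} = 6 (mod 11).
  i = 5 (α = 6): (6−9)(6−8)(6−7)(6−5) = (−3)·(−2)·(−1)·1 = −6 ≡ 5, so v_5 = 5^{−1} = 9 (mod 11).
  v = [6, 9, 3, 6, 9].
Step 2: syndromes of r = [3, 9, 4, 10, 10] (all sums mod 11).
  S_0 = Σ v_i r_i = 6·3 + 9·9 + 3·4 + 6·10 + 9·10 = 261 ≡ 8.
  S_1 = Σ v_i α_i r_i = 6·9·3 + 9·8·9 + 3·7·4 + 6·5·10 + 9·6·10 = 1734 ≡ 7.
  α_i^2 mod 11 = [4, 9, 5, 3, 3].
  S_2 = Σ v_i α_i^2 r_i = 6·4·3 + 9·9·9 + 3·5·4 + 6·3·10 + 9·3·10 = 1311 ≡ 2.
  S = (8, 7, 2) ≠ 0, so r is not a codeword (an error is present).
Step 3: locate the error. For a single error e at position i, S_ℓ = v_i·e·α_i^ℓ, so α_err = S_1/S_0.
  S_0^{−1} = 8^{−1} = 7 (mod 11), so α_err = 7·7 = 49 ≡ 5 = α_4. Error position i = 4.
  Consistency check: S_2/S_1 = 2·8 = 16 ≡ 5 = α_err ✓ (single-error assumption holds).
Step 4: error magnitude e = S_0/v_4 = S_0·∏_{j≠4}(α_4 − α_j) = 8·2 = 16 ≡ 5 (mod 11).
Step 5: correct position 4: c_4 = r_4 − e = 10 − 5 ≡ 5 (mod 11). Hence c = [3, 9, 4, 5, 10].
  Check: interpolating c through the α_i gives m(x) = 2 + 5·x (degree < 2) with m(α_i) = c_i for every i, so c is indeed a codeword.


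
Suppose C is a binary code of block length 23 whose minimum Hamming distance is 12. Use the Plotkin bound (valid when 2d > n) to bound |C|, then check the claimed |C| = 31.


Plotkin bound M ≤ 24; given |C| = 31 > bound (violated).

Check applicability: 2d = 24, n = 23.
2d − n = 1 > 0, so Plotkin applies.
Compute d/(2d−n) = 12/1 ≈ 12.0000.
⌊d/(2d−n)⌋ = 12.
Plotkin bound: M ≤ 2·12 = 24.
Given |C| = 31, check: VIOLATED.
This |C| is above the Plotkin bound, so no binary code with n = 23, d = 12 and 31 codewords exists.


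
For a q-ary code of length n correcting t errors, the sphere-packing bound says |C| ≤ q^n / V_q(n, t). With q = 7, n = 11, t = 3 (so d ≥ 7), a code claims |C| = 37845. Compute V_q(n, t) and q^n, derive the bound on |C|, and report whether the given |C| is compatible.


V_q(n, t) = 37687, q^n = 1977326743, Hamming bound = 52467, |C| = 37845 ≤ bound (satisfied).

Step 1: Compute V_q(n, t) = Σ_{j=0}^3 C(n, j) (q−1)^j.
  j = 0: C(11,0)·(6)^0 = 1·1 = 1.
  j = 1: C(11,1)·(6)^1 = 11·6 = 66.
  j = 2: C(11,2)·(6)^2 = 55·36 = 1980.
  j = 3: C(11,3)·(6)^3 = 165·216 = 35640.
  V_q(n, t) = 1 + 66 + 1980 + 35640 = 37687.
Step 2: q^n = 7^11 = 1977326743.
Step 3: Hamming bound ⌊q^n / V_q(n,t)⌋ = ⌊1977326743/37687⌋ = 52467.
Step 4: Compare |C| = 37845 to 52467: satisfied.
The claimed |C| lies below the Hamming bound.


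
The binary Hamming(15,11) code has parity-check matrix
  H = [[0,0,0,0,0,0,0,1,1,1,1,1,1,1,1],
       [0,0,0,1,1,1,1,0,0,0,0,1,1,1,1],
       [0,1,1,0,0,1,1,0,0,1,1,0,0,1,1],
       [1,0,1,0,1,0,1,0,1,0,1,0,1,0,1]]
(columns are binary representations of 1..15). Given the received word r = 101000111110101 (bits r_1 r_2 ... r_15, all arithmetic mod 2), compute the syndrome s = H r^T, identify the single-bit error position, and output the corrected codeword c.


s = (0, 1, 1, 1)^T, error position = 7, corrected codeword c = 101000011110101

Compute s = H r^T mod 2 one row at a time:
  s_1 = 1 + 1 + 1 + 1 + 0 + 1 + 0 + 1 = 6 ≡ 0 (mod 2).
  s_2 = 0 + 0 + 0 + 1 + 0 + 1 + 0 + 1 = 3 ≡ 1 (mod 2).
  s_3 = 0 + 1 + 0 + 1 + 1 + 1 + 0 + 1 = 5 ≡ 1 (mod 2).
  s_4 = 1 + 1 + 0 + 1 + 1 + 1 + 1 + 1 = 7 ≡ 1 (mod 2).
s = (0, 1, 1, 1)^T — this equals column 7 of H (binary 0111), so error is at position 7.
Correct: flip bit 7 of r = 101000111110101 to get c = 101000011110101.


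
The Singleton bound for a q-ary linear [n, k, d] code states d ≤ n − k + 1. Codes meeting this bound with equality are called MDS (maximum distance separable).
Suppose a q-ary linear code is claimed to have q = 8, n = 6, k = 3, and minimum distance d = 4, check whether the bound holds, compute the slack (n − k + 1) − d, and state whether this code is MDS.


Singleton RHS = n − k + 1 = 4, slack = 0, bound satisfied, MDS.

Singleton bound: d ≤ n − k + 1.
Here n = 6, k = 3, so n − k + 1 = 4.
Given d = 4, check d ≤ 4: YES.
Slack = (n − k + 1) − d = 0.
The code is MDS (slack = 0).
Description: the claimed parameters are [6, 3, 4]_8; such a code would be MDS (meets Singleton bound).


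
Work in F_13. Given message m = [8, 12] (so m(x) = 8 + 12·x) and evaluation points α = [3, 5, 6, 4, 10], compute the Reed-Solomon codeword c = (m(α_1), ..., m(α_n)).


c = [5, 3, 2, 4, 11]

Message polynomial: m(x) = 8 + 12·x (mod 13).
For each evaluation point α_i, compute m(α_i) mod 13:
  α_1 = 3: Horner steps 12 → 5, so m(3) = 5.
  α_2 = 5: Horner steps 12 → 3, so m(5) = 3.
  α_3 = 6: Horner steps 12 → 2, so m(6) = 2.
  α_4 = 4: Horner steps 12 → 4, so m(4) = 4.
  α_5 = 10: Horner steps 12 → 11, so m(10) = 11.
Codeword c = [5, 3, 2, 4, 11] ∈ F_13^5.


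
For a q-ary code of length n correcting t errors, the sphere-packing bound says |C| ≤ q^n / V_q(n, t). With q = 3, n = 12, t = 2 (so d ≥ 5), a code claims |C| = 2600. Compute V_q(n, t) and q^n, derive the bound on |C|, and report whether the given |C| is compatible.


V_q(n, t) = 289, q^n = 531441, Hamming bound = 1838, |C| = 2600 > bound (violated).

Step 1: Compute V_q(n, t) = Σ_{j=0}^2 C(n, j) (q−1)^j.
  j = 0: C(12,0)·(2)^0 = 1·1 = 1.
  j = 1: C(12,1)·(2)^1 = 12·2 = 24.
  j = 2: C(12,2)·(2)^2 = 66·4 = 264.
  V_q(n, t) = 1 + 24 + 264 = 289.
Step 2: q^n = 3^12 = 531441.
Step 3: Hamming bound ⌊q^n / V_q(n,t)⌋ = ⌊531441/289⌋ = 1838.
Step 4: Compare |C| = 2600 to 1838: violated.
The claimed |C| lies above the Hamming bound, so no 3-ary code of length 12 with d ≥ 5 can have 2600 codewords.


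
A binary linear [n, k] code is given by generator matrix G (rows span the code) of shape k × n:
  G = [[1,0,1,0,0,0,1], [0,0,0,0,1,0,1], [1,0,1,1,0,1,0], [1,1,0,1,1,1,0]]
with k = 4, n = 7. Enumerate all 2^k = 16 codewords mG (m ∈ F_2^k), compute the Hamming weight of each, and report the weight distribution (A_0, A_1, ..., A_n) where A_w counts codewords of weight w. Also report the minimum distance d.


Weight distribution: A_0 = 1, A_2 = 2, A_3 = 6, A_4 = 3, A_5 = 2, A_6 = 2. Minimum distance d = 2.

Enumerate all 2^4 = 16 messages m ∈ F_2^4.
For each, compute codeword c = mG in F_2^7, then tally its weight.
  m = 0000 → c = 0000000, weight = 0.
  m = 1000 → c = 1010001, weight = 3.
  m = 0100 → c = 0000101, weight = 2.
  m = 1100 → c = 1010100, weight = 3.
  m = 0010 → c = 1011010, weight = 4.
  m = 1010 → c = 0001011, weight = 3.
  m = 0110 → c = 1011111, weight = 6.
  m = 1110 → c = 0001110, weight = 3.
  m = 0001 → c = 1101110, weight = 5.
  m = 1001 → c = 0111111, weight = 6.
  m = 0101 → c = 1101011, weight = 5.
  m = 1101 → c = 0111010, weight = 4.
  m = 0011 → c = 0110100, weight = 3.
  m = 1011 → c = 1100101, weight = 4.
  m = 0111 → c = 0110001, weight = 3.
  m = 1111 → c = 1100000, weight = 2.
Tally weights:
  weight 0: 1 codewords.
  weight 2: 2 codewords.
  weight 3: 6 codewords.
  weight 4: 3 codewords.
  weight 5: 2 codewords.
  weight 6: 2 codewords.
Minimum distance d = smallest w > 0 with A_w > 0 = 2.
Sanity: Σ A_w = 16 = 2^4 = 16 ✓.


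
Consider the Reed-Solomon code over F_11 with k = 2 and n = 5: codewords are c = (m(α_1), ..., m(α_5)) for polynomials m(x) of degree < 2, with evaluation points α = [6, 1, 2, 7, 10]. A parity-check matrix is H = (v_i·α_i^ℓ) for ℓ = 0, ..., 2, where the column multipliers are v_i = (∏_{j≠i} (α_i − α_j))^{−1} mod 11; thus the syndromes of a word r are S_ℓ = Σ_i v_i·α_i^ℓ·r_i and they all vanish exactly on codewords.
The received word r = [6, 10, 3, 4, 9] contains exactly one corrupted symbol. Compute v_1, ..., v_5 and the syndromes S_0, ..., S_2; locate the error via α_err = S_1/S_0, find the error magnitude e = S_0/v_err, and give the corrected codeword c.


S = (10, 10, 10), error at position 2, error magnitude e = 5, c = [6, 5, 3, 4, 9].

Step 1: column multipliers v_i = (∏_{j≠i}(α_i − α_j))^{−1} mod 11.
  i = 1 (α = 6): (6−1)(6−2)(6−7)(6−10) = 5·4·(−1)·(−4) = 80 ≡ 3, so v_1 = 3^{−1} = 4 (mod 11).
  i = 2 (α = 1): (1−6)(1−2)(1−7)(1−10) = (−5)·(−1)·(−6)·(−9) = 270 ≡ 6, so v_2 = 6^{−1} = 2 (mod 11).
  i = 3 (α = 2): (2−6)(2−1)(2−7)(2−10) = (−4)·1·(−5)·(−8) = −160 ≡ 5, so v_3 = 5^{−1} = 9 (mod 11).
  i = 4 (α = 7): (7−6)(7−1)(7−2)(7−10) = 1·6·5·(−3) = −90 ≡ 9, so v_4 = 9^{−1} = 5 (mod 11).
  i = 5 (α = 10): (10−6)(10−1)(10−2)(10−7) = 4·9·8·3 = 864 ≡ 6, so v_5 = 6^{−1} = 2 (mod 11).
  v = [4, 2, 9, 5, 2].
Step 2: syndromes of r = [6, 10, 3, 4, 9] (all sums mod 11).
  S_0 = Σ v_i r_i = 4·6 + 2·10 + 9·3 + 5·4 + 2·9 = 109 ≡ 10.
  S_1 = Σ v_i α_i r_i = 4·6·6 + 2·1·10 + 9·2·3 + 5·7·4 + 2·10·9 = 538 ≡ 10.
  α_i^2 mod 11 = [3, 1, 4, 5, 1].
  S_2 = Σ v_i α_i^2 r_i = 4·3·6 + 2·1·10 + 9·4·3 + 5·5·4 + 2·1·9 = 318 ≡ 10.
  S = (10, 10, 10) ≠ 0, so r is not a codeword (an error is present).
Step 3: locate the error. For a single error e at position i, S_ℓ = v_i·e·α_i^ℓ, so α_err = S_1/S_0.
  S_0^{−1} = 10^{−1} = 10 (mod 11), so α_err = 10·10 = 100 ≡ 1 = α_2. Error position i = 2.
  Consistency check: S_2/S_1 = 10·10 = 100 ≡ 1 = α_err ✓ (single-error assumption holds).
Step 4: error magnitude e = S_0/v_2 = S_0·∏_{j≠2}(α_2 − α_j) = 10·6 = 60 ≡ 5 (mod 11).
Step 5: correct position 2: c_2 = r_2 − e = 10 − 5 ≡ 5 (mod 11). Hence c = [6, 5, 3, 4, 9].
  Check: interpolating c through the α_i gives m(x) = 7 + 9·x (degree < 2) with m(α_i) = c_i for every i, so c is indeed a codeword.


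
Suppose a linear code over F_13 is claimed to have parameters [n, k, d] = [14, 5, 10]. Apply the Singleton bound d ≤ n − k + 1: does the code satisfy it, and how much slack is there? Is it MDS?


Singleton RHS = n − k + 1 = 10, slack = 0, bound satisfied, MDS.

Singleton bound: d ≤ n − k + 1.
Here n = 14, k = 5, so n − k + 1 = 10.
Given d = 10, check d ≤ 10: YES.
Slack = (n − k + 1) − d = 0.
The code is MDS (slack = 0).
Description: the claimed parameters are [14, 5, 10]_13; such a code would be MDS (meets Singleton bound).


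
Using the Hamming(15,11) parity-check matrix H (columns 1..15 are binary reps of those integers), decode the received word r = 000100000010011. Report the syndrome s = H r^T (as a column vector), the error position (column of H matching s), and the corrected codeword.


s = (1, 1, 1, 0)^T, error position = 14, corrected codeword c = 000100000010001

Compute s = H r^T mod 2 one row at a time:
  s_1 = 0 + 0 + 0 + 1 + 0 + 0 + 1 + 1 = 3 ≡ 1 (mod 2).
  s_2 = 1 + 0 + 0 + 0 + 0 + 0 + 1 + 1 = 3 ≡ 1 (mod 2).
  s_3 = 0 + 0 + 0 + 0 + 0 + 1 + 1 + 1 = 3 ≡ 1 (mod 2).
  s_4 = 0 + 0 + 0 + 0 + 0 + 1 + 0 + 1 = 2 ≡ 0 (mod 2).
s = (1, 1, 1, 0)^T — this equals column 14 of H (binary 1110), so error is at position 14.
Correct: flip bit 14 of r = 000100000010011 to get c = 000100000010001.


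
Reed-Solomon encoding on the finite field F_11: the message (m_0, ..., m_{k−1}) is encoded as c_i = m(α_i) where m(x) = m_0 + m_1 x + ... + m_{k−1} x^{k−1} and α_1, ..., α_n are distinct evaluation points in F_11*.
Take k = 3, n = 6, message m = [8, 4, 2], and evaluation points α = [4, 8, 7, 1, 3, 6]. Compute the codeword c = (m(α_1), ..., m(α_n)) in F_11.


c = [1, 3, 2, 3, 5, 5]

Message polynomial: m(x) = 8 + 4·x + 2·x^2 (mod 11).
For each evaluation point α_i, compute m(α_i) mod 11:
  α_1 = 4: Horner steps 2 → 1 → 1, so m(4) = 1.
  α_2 = 8: Horner steps 2 → 9 → 3, so m(8) = 3.
  α_3 = 7: Horner steps 2 → 7 → 2, so m(7) = 2.
  α_4 = 1: Horner steps 2 → 6 → 3, so m(1) = 3.
  α_5 = 3: Horner steps 2 → 10 → 5, so m(3) = 5.
  α_6 = 6: Horner steps 2 → 5 → 5, so m(6) = 5.
Codeword c = [1, 3, 2, 3, 5, 5] ∈ F_11^6.


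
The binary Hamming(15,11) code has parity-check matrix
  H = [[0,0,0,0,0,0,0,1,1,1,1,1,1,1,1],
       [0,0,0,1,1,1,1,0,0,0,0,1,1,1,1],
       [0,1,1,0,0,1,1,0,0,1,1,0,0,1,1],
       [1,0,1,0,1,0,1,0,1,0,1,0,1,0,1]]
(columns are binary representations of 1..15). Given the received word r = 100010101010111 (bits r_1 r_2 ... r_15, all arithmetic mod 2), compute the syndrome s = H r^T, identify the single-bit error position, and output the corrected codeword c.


s = (1, 1, 0, 1)^T, error position = 13, corrected codeword c = 100010101010011

Compute s = H r^T mod 2 one row at a time:
  s_1 = 0 + 1 + 0 + 1 + 0 + 1 + 1 + 1 = 5 ≡ 1 (mod 2).
  s_2 = 0 + 1 + 0 + 1 + 0 + 1 + 1 + 1 = 5 ≡ 1 (mod 2).
  s_3 = 0 + 0 + 0 + 1 + 0 + 1 + 1 + 1 = 4 ≡ 0 (mod 2).
  s_4 = 1 + 0 + 1 + 1 + 1 + 1 + 1 + 1 = 7 ≡ 1 (mod 2).
s = (1, 1, 0, 1)^T — this equals column 13 of H (binary 1101), so error is at position 13.
Correct: flip bit 13 of r = 100010101010111 to get c = 100010101010011.


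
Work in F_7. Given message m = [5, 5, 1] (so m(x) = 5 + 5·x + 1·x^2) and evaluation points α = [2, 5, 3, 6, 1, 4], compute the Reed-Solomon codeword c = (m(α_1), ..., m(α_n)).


c = [5, 6, 1, 1, 4, 6]

Message polynomial: m(x) = 5 + 5·x + 1·x^2 (mod 7).
For each evaluation point α_i, compute m(α_i) mod 7:
  α_1 = 2: Horner steps 1 → 0 → 5, so m(2) = 5.
  α_2 = 5: Horner steps 1 → 3 → 6, so m(5) = 6.
  α_3 = 3: Horner steps 1 → 1 → 1, so m(3) = 1.
  α_4 = 6: Horner steps 1 → 4 → 1, so m(6) = 1.
  α_5 = 1: Horner steps 1 → 6 → 4, so m(1) = 4.
  α_6 = 4: Horner steps 1 → 2 → 6, so m(4) = 6.
Codeword c = [5, 6, 1, 1, 4, 6] ∈ F_7^6.


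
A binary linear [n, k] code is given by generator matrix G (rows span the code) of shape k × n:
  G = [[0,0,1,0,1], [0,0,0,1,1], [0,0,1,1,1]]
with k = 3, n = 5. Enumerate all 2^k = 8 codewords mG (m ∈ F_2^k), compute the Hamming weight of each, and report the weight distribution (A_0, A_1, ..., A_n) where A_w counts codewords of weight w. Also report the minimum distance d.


Weight distribution: A_0 = 1, A_1 = 3, A_2 = 3, A_3 = 1. Minimum distance d = 1.

Enumerate all 2^3 = 8 messages m ∈ F_2^3.
For each, compute codeword c = mG in F_2^5, then tally its weight.
  m = 000 → c = 00000, weight = 0.
  m = 100 → c = 00101, weight = 2.
  m = 010 → c = 00011, weight = 2.
  m = 110 → c = 00110, weight = 2.
  m = 001 → c = 00111, weight = 3.
  m = 101 → c = 00010, weight = 1.
  m = 011 → c = 00100, weight = 1.
  m = 111 → c = 00001, weight = 1.
Tally weights:
  weight 0: 1 codewords.
  weight 1: 3 codewords.
  weight 2: 3 codewords.
  weight 3: 1 codewords.
Minimum distance d = smallest w > 0 with A_w > 0 = 1.
Sanity: Σ A_w = 8 = 2^3 = 8 ✓.


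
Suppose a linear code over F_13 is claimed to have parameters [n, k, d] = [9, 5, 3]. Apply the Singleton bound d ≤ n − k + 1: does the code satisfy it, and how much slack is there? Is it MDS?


Singleton RHS = n − k + 1 = 5, slack = 2, bound satisfied, not MDS.

Singleton bound: d ≤ n − k + 1.
Here n = 9, k = 5, so n − k + 1 = 5.
Given d = 3, check d ≤ 5: YES.
Slack = (n − k + 1) − d = 2.
The code is NOT MDS (slack = 2 > 0).
Description: the claimed parameters are [9, 5, 3]_13; such a code would be non-MDS.


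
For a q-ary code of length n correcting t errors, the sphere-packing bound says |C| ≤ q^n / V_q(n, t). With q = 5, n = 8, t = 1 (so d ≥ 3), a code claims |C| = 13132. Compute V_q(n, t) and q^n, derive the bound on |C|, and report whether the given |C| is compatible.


V_q(n, t) = 33, q^n = 390625, Hamming bound = 11837, |C| = 13132 > bound (violated).

Step 1: Compute V_q(n, t) = Σ_{j=0}^1 C(n, j) (q−1)^j.
  j = 0: C(8,0)·(4)^0 = 1·1 = 1.
  j = 1: C(8,1)·(4)^1 = 8·4 = 32.
  V_q(n, t) = 1 + 32 = 33.
Step 2: q^n = 5^8 = 390625.
Step 3: Hamming bound ⌊q^n / V_q(n,t)⌋ = ⌊390625/33⌋ = 11837.
Step 4: Compare |C| = 13132 to 11837: violated.
The claimed |C| lies above the Hamming bound, so no 5-ary code of length 8 with d ≥ 3 can have 13132 codewords.


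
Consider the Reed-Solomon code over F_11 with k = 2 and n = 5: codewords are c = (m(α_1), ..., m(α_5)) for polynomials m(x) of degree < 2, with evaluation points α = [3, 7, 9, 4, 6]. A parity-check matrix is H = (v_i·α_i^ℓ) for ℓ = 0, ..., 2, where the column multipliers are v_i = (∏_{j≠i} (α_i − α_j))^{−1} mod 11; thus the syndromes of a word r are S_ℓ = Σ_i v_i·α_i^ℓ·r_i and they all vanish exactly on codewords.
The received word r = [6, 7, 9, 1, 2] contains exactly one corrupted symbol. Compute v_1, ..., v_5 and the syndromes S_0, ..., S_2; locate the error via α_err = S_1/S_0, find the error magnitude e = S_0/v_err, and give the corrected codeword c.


S = (6, 9, 8), error at position 2, error magnitude e = 10, c = [6, 8, 9, 1, 2].

Step 1: column multipliers v_i = (∏_{j≠i}(α_i − α_j))^{−1} mod 11.
  i = 1 (α = 3): (3−7)(3−9)(3−4)(3−6) = (−4)·(−6)·(−1)·(−3) = 72 ≡ 6, so v_1 = 6^{−1} = 2 (mod 11).
  i = 2 (α = 7): (7−3)(7−9)(7−4)(7−6) = 4·(−2)·3·1 = −24 ≡ 9, so v_2 = 9^{−1} = 5 (mod 11).
  i = 3 (α = 9): (9−3)(9−7)(9−4)(9−6) = 6·2·5·3 = 180 ≡ 4, so v_3 = 4^{−1} = 3 (mod 11).
  i = 4 (α = 4): (4−3)(4−7)(4−9)(4−6) = 1·(−3)·(−5)·(−2) = −30 ≡ 3, so v_4 = 3^{−1} = 4 (mod 11).
  i = 5 (α = 6): (6−3)(6−7)(6−9)(6−4) = 3·(−1)·(−3)·2 = 18 ≡ 7, so v_5 = 7^{−1} = 8 (mod 11).
  v = [2, 5, 3, 4, 8].
Step 2: syndromes of r = [6, 7, 9, 1, 2] (all sums mod 11).
  S_0 = Σ v_i r_i = 2·6 + 5·7 + 3·9 + 4·1 + 8·2 = 94 ≡ 6.
  S_1 = Σ v_i α_i r_i = 2·3·6 + 5·7·7 + 3·9·9 + 4·4·1 + 8·6·2 = 636 ≡ 9.
  α_i^2 mod 11 = [9, 5, 4, 5, 3].
  S_2 = Σ v_i α_i^2 r_i = 2·9·6 + 5·5·7 + 3·4·9 + 4·5·1 + 8·3·2 = 459 ≡ 8.
  S = (6, 9, 8) ≠ 0, so r is not a codeword (an error is present).
Step 3: locate the error. For a single error e at position i, S_ℓ = v_i·e·α_i^ℓ, so α_err = S_1/S_0.
  S_0^{−1} = 6^{−1} = 2 (mod 11), so α_err = 9·2 = 18 ≡ 7 = α_2. Error position i = 2.
  Consistency check: S_2/S_1 = 8·5 = 40 ≡ 7 = α_err ✓ (single-error assumption holds).
Step 4: error magnitude e = S_0/v_2 = S_0·∏_{j≠2}(α_2 − α_j) = 6·9 = 54 ≡ 10 (mod 11).
Step 5: correct position 2: c_2 = r_2 − e = 7 − 10 ≡ 8 (mod 11). Hence c = [6, 8, 9, 1, 2].
  Check: interpolating c through the α_i gives m(x) = 10 + 6·x (degree < 2) with m(α_i) = c_i for every i, so c is indeed a codeword.


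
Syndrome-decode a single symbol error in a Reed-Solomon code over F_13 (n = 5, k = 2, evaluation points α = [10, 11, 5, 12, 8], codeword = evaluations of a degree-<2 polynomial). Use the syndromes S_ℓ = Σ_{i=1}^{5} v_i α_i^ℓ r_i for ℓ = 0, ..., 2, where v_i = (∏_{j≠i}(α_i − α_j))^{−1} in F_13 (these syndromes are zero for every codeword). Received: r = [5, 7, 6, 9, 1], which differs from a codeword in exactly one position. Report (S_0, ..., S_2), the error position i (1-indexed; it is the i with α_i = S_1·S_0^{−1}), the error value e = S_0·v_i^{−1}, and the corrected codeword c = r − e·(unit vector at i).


S = (4, 7, 9), error at position 3, error magnitude e = 11, c = [5, 7, 8, 9, 1].

Step 1: column multipliers v_i = (∏_{j≠i}(α_i − α_j))^{−1} mod 13.
  i = 1 (α = 10): (10−11)(10−5)(10−12)(10−8) = (−1)·5·(−2)·2 = 20 ≡ 7, so v_1 = 7^{−1} = 2 (mod 13).
  i = 2 (α = 11): (11−10)(11−5)(11−12)(11−8) = 1·6·(−1)·3 = −18 ≡ 8, so v_2 = 8^{−1} = 5 (mod 13).
  i = 3 (α = 5): (5−10)(5−11)(5−12)(5−8) = (−5)·(−6)·(−7)·(−3) = 630 ≡ 6, so v_3 = 6^{−1} = 11 (mod 13).
  i = 4 (α = 12): (12−10)(12−11)(12−5)(12−8) = 2·1·7·4 = 56 ≡ 4, so v_4 = 4^{−1} = 10 (mod 13).
  i = 5 (α = 8): (8−10)(8−11)(8−5)(8−12) = (−2)·(−3)·3·(−4) = −72 ≡ 6, so v_5 = 6^{−1} = 11 (mod 13).
  v = [2, 5, 11, 10, 11].
Step 2: syndromes of r = [5, 7, 6, 9, 1] (all sums mod 13).
  S_0 = Σ v_i r_i = 2·5 + 5·7 + 11·6 + 10·9 + 11·1 = 212 ≡ 4.
  S_1 = Σ v_i α_i r_i = 2·10·5 + 5·11·7 + 11·5·6 + 10·12·9 + 11·8·1 = 1983 ≡ 7.
  α_i^2 mod 13 = [9, 4, 12, 1, 12].
  S_2 = Σ v_i α_i^2 r_i = 2·9·5 + 5·4·7 + 11·12·6 + 10·1·9 + 11·12·1 = 1244 ≡ 9.
  S = (4, 7, 9) ≠ 0, so r is not a codeword (an error is present).
Step 3: locate the error. For a single error e at position i, S_ℓ = v_i·e·α_i^ℓ, so α_err = S_1/S_0.
  S_0^{−1} = 4^{−1} = 10 (mod 13), so α_err = 7·10 = 70 ≡ 5 = α_3. Error position i = 3.
  Consistency check: S_2/S_1 = 9·2 = 18 ≡ 5 = α_err ✓ (single-error assumption holds).
Step 4: error magnitude e = S_0/v_3 = S_0·∏_{j≠3}(α_3 − α_j) = 4·6 = 24 ≡ 11 (mod 13).
Step 5: correct position 3: c_3 = r_3 − e = 6 − 11 ≡ 8 (mod 13). Hence c = [5, 7, 8, 9, 1].
  Check: interpolating c through the α_i gives m(x) = 11 + 2·x (degree < 2) with m(α_i) = c_i for every i, so c is indeed a codeword.


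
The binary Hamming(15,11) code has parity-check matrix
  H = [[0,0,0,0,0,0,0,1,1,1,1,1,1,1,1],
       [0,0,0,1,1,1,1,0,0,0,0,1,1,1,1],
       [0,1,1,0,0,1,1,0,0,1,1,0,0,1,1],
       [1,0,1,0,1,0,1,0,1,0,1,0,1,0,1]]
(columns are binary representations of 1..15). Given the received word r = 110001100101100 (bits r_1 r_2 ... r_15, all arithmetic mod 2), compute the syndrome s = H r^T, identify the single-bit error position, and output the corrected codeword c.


s = (1, 0, 0, 1)^T, error position = 9, corrected codeword c = 110001101101100

Compute s = H r^T mod 2 one row at a time:
  s_1 = 0 + 0 + 1 + 0 + 1 + 1 + 0 + 0 = 3 ≡ 1 (mod 2).
  s_2 = 0 + 0 + 1 + 1 + 1 + 1 + 0 + 0 = 4 ≡ 0 (mod 2).
  s_3 = 1 + 0 + 1 + 1 + 1 + 0 + 0 + 0 = 4 ≡ 0 (mod 2).
  s_4 = 1 + 0 + 0 + 1 + 0 + 0 + 1 + 0 = 3 ≡ 1 (mod 2).
s = (1, 0, 0, 1)^T — this equals column 9 of H (binary 1001), so error is at position 9.
Correct: flip bit 9 of r = 110001100101100 to get c = 110001101101100.


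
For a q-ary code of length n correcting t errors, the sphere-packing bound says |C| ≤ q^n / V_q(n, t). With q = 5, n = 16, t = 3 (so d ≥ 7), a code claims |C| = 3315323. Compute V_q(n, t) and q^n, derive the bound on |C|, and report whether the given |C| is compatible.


V_q(n, t) = 37825, q^n = 152587890625, Hamming bound = 4034048, |C| = 3315323 ≤ bound (satisfied).

Step 1: Compute V_q(n, t) = Σ_{j=0}^3 C(n, j) (q−1)^j.
  j = 0: C(16,0)·(4)^0 = 1·1 = 1.
  j = 1: C(16,1)·(4)^1 = 16·4 = 64.
  j = 2: C(16,2)·(4)^2 = 120·16 = 1920.
  j = 3: C(16,3)·(4)^3 = 560·64 = 35840.
  V_q(n, t) = 1 + 64 + 1920 + 35840 = 37825.
Step 2: q^n = 5^16 = 152587890625.
Step 3: Hamming bound ⌊q^n / V_q(n,t)⌋ = ⌊152587890625/37825⌋ = 4034048.
Step 4: Compare |C| = 3315323 to 4034048: satisfied.
The claimed |C| lies below the Hamming bound.


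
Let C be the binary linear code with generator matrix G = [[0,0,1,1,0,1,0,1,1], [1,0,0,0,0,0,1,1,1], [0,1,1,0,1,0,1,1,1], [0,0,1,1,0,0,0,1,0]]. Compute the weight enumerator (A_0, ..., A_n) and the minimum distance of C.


Weight distribution: A_0 = 1, A_2 = 1, A_3 = 1, A_4 = 3, A_5 = 6, A_6 = 3, A_7 = 1. Minimum distance d = 2.

Enumerate all 2^4 = 16 messages m ∈ F_2^4.
For each, compute codeword c = mG in F_2^9, then tally its weight.
  m = 0000 → c = 000000000, weight = 0.
  m = 1000 → c = 001101011, weight = 5.
  m = 0100 → c = 100000111, weight = 4.
  m = 1100 → c = 101101100, weight = 5.
  m = 0010 → c = 011010111, weight = 6.
  m = 1010 → c = 010111100, weight = 5.
  m = 0110 → c = 111010000, weight = 4.
  m = 1110 → c = 110111011, weight = 7.
  m = 0001 → c = 001100010, weight = 3.
  m = 1001 → c = 000001001, weight = 2.
  m = 0101 → c = 101100101, weight = 5.
  m = 1101 → c = 100001110, weight = 4.
  m = 0011 → c = 010110101, weight = 5.
  m = 1011 → c = 011011110, weight = 6.
  m = 0111 → c = 110110010, weight = 5.
  m = 1111 → c = 111011001, weight = 6.
Tally weights:
  weight 0: 1 codewords.
  weight 2: 1 codewords.
  weight 3: 1 codewords.
  weight 4: 3 codewords.
  weight 5: 6 codewords.
  weight 6: 3 codewords.
  weight 7: 1 codewords.
Minimum distance d = smallest w > 0 with A_w > 0 = 2.
Sanity: Σ A_w = 16 = 2^4 = 16 ✓.


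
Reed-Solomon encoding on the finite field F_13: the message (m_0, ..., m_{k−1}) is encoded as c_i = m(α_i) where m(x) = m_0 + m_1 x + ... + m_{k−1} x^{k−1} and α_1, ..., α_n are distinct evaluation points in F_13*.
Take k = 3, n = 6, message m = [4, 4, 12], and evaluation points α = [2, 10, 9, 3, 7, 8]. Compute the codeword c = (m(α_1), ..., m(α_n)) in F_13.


c = [8, 9, 11, 7, 9, 11]

Message polynomial: m(x) = 4 + 4·x + 12·x^2 (mod 13).
For each evaluation point α_i, compute m(α_i) mod 13:
  α_1 = 2: Horner steps 12 → 2 → 8, so m(2) = 8.
  α_2 = 10: Horner steps 12 → 7 → 9, so m(10) = 9.
  α_3 = 9: Horner steps 12 → 8 → 11, so m(9) = 11.
  α_4 = 3: Horner steps 12 → 1 → 7, so m(3) = 7.
  α_5 = 7: Horner steps 12 → 10 → 9, so m(7) = 9.
  α_6 = 8: Horner steps 12 → 9 → 11, so m(8) = 11.
Codeword c = [8, 9, 11, 7, 9, 11] ∈ F_13^6.


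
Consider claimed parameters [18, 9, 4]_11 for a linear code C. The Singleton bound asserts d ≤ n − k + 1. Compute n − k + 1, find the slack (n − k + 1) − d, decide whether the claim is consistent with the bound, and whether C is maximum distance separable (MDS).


Singleton RHS = n − k + 1 = 10, slack = 6, bound satisfied, not MDS.

Singleton bound: d ≤ n − k + 1.
Here n = 18, k = 9, so n − k + 1 = 10.
Given d = 4, check d ≤ 10: YES.
Slack = (n − k + 1) − d = 6.
The code is NOT MDS (slack = 6 > 0).
Description: the claimed parameters are [18, 9, 4]_11; such a code would be non-MDS.


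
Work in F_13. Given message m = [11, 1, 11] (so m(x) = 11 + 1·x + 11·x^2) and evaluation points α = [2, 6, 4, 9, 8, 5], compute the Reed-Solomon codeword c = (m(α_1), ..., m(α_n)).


c = [5, 10, 9, 1, 8, 5]

Message polynomial: m(x) = 11 + 1·x + 11·x^2 (mod 13).
For each evaluation point α_i, compute m(α_i) mod 13:
  α_1 = 2: Horner steps 11 → 10 → 5, so m(2) = 5.
  α_2 = 6: Horner steps 11 → 2 → 10, so m(6) = 10.
  α_3 = 4: Horner steps 11 → 6 → 9, so m(4) = 9.
  α_4 = 9: Horner steps 11 → 9 → 1, so m(9) = 1.
  α_5 = 8: Horner steps 11 → 11 → 8, so m(8) = 8.
  α_6 = 5: Horner steps 11 → 4 → 5, so m(5) = 5.
Codeword c = [5, 10, 9, 1, 8, 5] ∈ F_13^6.


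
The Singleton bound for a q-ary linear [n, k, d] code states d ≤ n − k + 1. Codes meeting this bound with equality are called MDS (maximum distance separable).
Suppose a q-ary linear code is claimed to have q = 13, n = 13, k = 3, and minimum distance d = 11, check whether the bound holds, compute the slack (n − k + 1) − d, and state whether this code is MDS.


Singleton RHS = n − k + 1 = 11, slack = 0, bound satisfied, MDS.

Singleton bound: d ≤ n − k + 1.
Here n = 13, k = 3, so n − k + 1 = 11.
Given d = 11, check d ≤ 11: YES.
Slack = (n − k + 1) − d = 0.
The code is MDS (slack = 0).
Description: the claimed parameters are [13, 3, 11]_13; such a code would be MDS (meets Singleton bound).


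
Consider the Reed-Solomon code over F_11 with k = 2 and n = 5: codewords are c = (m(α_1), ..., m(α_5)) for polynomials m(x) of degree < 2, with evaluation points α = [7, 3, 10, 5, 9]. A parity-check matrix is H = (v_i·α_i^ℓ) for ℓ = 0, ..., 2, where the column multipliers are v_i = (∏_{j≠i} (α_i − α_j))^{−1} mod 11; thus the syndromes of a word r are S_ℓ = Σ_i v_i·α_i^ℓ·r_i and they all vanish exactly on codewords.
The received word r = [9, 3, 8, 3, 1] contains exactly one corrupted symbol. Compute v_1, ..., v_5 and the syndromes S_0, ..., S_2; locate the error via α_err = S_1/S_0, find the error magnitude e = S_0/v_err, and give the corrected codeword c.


S = (1, 5, 3), error at position 4, error magnitude e = 8, c = [9, 3, 8, 6, 1].

Step 1: column multipliers v_i = (∏_{j≠i}(α_i − α_j))^{−1} mod 11.
  i = 1 (α = 7): (7−3)(7−10)(7−5)(7−9) = 4·(−3)·2·(−2) = 48 ≡ 4, so v_1 = 4^{−1} = 3 (mod 11).
  i = 2 (α = 3): (3−7)(3−10)(3−5)(3−9) = (−4)·(−7)·(−2)·(−6) = 336 ≡ 6, so v_2 = 6^{−1} = 2 (mod 11).
  i = 3 (α = 10): (10−7)(10−3)(10−5)(10−9) = 3·7·5·1 = 105 ≡ 6, so v_3 = 6^{−1} = 2 (mod 11).
  i = 4 (α = 5): (5−7)(5−3)(5−10)(5−9) = (−2)·2·(−5)·(−4) = −80 ≡ 8, so v_4 = 8^{−1} = 7 (mod 11).
  i = 5 (α = 9): (9−7)(9−3)(9−10)(9−5) = 2·6·(−1)·4 = −48 ≡ 7, so v_5 = 7^{−1} = 8 (mod 11).
  v = [3, 2, 2, 7, 8].
Step 2: syndromes of r = [9, 3, 8, 3, 1] (all sums mod 11).
  S_0 = Σ v_i r_i = 3·9 + 2·3 + 2·8 + 7·3 + 8·1 = 78 ≡ 1.
  S_1 = Σ v_i α_i r_i = 3·7·9 + 2·3·3 + 2·10·8 + 7·5·3 + 8·9·1 = 544 ≡ 5.
  α_i^2 mod 11 = [5, 9, 1, 3, 4].
  S_2 = Σ v_i α_i^2 r_i = 3·5·9 + 2·9·3 + 2·1·8 + 7·3·3 + 8·4·1 = 300 ≡ 3.
  S = (1, 5, 3) ≠ 0, so r is not a codeword (an error is present).
Step 3: locate the error. For a single error e at position i, S_ℓ = v_i·e·α_i^ℓ, so α_err = S_1/S_0.
  S_0^{−1} = 1^{−1} = 1 (mod 11), so α_err = 5·1 = 5 ≡ 5 = α_4. Error position i = 4.
  Consistency check: S_2/S_1 = 3·9 = 27 ≡ 5 = α_err ✓ (single-error assumption holds).
Step 4: error magnitude e = S_0/v_4 = S_0·∏_{j≠4}(α_4 − α_j) = 1·8 = 8 ≡ 8 (mod 11).
Step 5: correct position 4: c_4 = r_4 − e = 3 − 8 ≡ 6 (mod 11). Hence c = [9, 3, 8, 6, 1].
  Check: interpolating c through the α_i gives m(x) = 4 + 7·x (degree < 2) with m(α_i) = c_i for every i, so c is indeed a codeword.


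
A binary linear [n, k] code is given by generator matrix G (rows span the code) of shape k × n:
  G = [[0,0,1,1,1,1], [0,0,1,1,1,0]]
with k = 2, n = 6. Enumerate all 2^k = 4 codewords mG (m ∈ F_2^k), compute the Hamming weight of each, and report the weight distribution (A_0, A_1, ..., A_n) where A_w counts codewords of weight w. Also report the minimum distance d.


Weight distribution: A_0 = 1, A_1 = 1, A_3 = 1, A_4 = 1. Minimum distance d = 1.

Enumerate all 2^2 = 4 messages m ∈ F_2^2.
For each, compute codeword c = mG in F_2^6, then tally its weight.
  m = 00 → c = 000000, weight = 0.
  m = 10 → c = 001111, weight = 4.
  m = 01 → c = 001110, weight = 3.
  m = 11 → c = 000001, weight = 1.
Tally weights:
  weight 0: 1 codewords.
  weight 1: 1 codewords.
  weight 3: 1 codewords.
  weight 4: 1 codewords.
Minimum distance d = smallest w > 0 with A_w > 0 = 1.
Sanity: Σ A_w = 4 = 2^2 = 4 ✓.


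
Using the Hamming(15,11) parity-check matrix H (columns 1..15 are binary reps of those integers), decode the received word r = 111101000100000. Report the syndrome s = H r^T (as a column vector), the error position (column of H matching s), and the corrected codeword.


s = (1, 0, 0, 0)^T, error position = 8, corrected codeword c = 111101010100000

Compute s = H r^T mod 2 one row at a time:
  s_1 = 0 + 0 + 1 + 0 + 0 + 0 + 0 + 0 = 1 ≡ 1 (mod 2).
  s_2 = 1 + 0 + 1 + 0 + 0 + 0 + 0 + 0 = 2 ≡ 0 (mod 2).
  s_3 = 1 + 1 + 1 + 0 + 1 + 0 + 0 + 0 = 4 ≡ 0 (mod 2).
  s_4 = 1 + 1 + 0 + 0 + 0 + 0 + 0 + 0 = 2 ≡ 0 (mod 2).
s = (1, 0, 0, 0)^T — this equals column 8 of H (binary 1000), so error is at position 8.
Correct: flip bit 8 of r = 111101000100000 to get c = 111101010100000.


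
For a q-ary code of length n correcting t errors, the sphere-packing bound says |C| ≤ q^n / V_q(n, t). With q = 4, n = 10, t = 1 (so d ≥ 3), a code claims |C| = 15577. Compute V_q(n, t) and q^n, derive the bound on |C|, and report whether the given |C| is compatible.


V_q(n, t) = 31, q^n = 1048576, Hamming bound = 33825, |C| = 15577 ≤ bound (satisfied).

Step 1: Compute V_q(n, t) = Σ_{j=0}^1 C(n, j) (q−1)^j.
  j = 0: C(10,0)·(3)^0 = 1·1 = 1.
  j = 1: C(10,1)·(3)^1 = 10·3 = 30.
  V_q(n, t) = 1 + 30 = 31.
Step 2: q^n = 4^10 = 1048576.
Step 3: Hamming bound ⌊q^n / V_q(n,t)⌋ = ⌊1048576/31⌋ = 33825.
Step 4: Compare |C| = 15577 to 33825: satisfied.
The claimed |C| lies below the Hamming bound.


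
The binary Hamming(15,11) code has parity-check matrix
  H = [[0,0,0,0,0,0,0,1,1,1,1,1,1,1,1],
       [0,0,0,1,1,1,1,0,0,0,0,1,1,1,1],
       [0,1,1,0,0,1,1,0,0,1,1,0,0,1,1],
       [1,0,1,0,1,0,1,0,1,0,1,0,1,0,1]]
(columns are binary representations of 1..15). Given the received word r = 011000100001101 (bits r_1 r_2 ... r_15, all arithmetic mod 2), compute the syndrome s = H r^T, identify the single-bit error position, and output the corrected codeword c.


s = (1, 0, 0, 0)^T, error position = 8, corrected codeword c = 011000110001101

Compute s = H r^T mod 2 one row at a time:
  s_1 = 0 + 0 + 0 + 0 + 1 + 1 + 0 + 1 = 3 ≡ 1 (mod 2).
  s_2 = 0 + 0 + 0 + 1 + 1 + 1 + 0 + 1 = 4 ≡ 0 (mod 2).
  s_3 = 1 + 1 + 0 + 1 + 0 + 0 + 0 + 1 = 4 ≡ 0 (mod 2).
  s_4 = 0 + 1 + 0 + 1 + 0 + 0 + 1 + 1 = 4 ≡ 0 (mod 2).
s = (1, 0, 0, 0)^T — this equals column 8 of H (binary 1000), so error is at position 8.
Correct: flip bit 8 of r = 011000100001101 to get c = 011000110001101.


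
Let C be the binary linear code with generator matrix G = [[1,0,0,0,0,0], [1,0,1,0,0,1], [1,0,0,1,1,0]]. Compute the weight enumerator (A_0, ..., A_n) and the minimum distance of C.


Weight distribution: A_0 = 1, A_1 = 1, A_2 = 2, A_3 = 2, A_4 = 1, A_5 = 1. Minimum distance d = 1.

Enumerate all 2^3 = 8 messages m ∈ F_2^3.
For each, compute codeword c = mG in F_2^6, then tally its weight.
  m = 000 → c = 000000, weight = 0.
  m = 100 → c = 100000, weight = 1.
  m = 010 → c = 101001, weight = 3.
  m = 110 → c = 001001, weight = 2.
  m = 001 → c = 100110, weight = 3.
  m = 101 → c = 000110, weight = 2.
  m = 011 → c = 001111, weight = 4.
  m = 111 → c = 101111, weight = 5.
Tally weights:
  weight 0: 1 codewords.
  weight 1: 1 codewords.
  weight 2: 2 codewords.
  weight 3: 2 codewords.
  weight 4: 1 codewords.
  weight 5: 1 codewords.
Minimum distance d = smallest w > 0 with A_w > 0 = 1.
Sanity: Σ A_w = 8 = 2^3 = 8 ✓.


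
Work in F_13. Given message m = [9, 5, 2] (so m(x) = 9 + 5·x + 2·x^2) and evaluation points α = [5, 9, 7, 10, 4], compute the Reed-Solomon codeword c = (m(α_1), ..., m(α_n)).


c = [6, 8, 12, 12, 9]

Message polynomial: m(x) = 9 + 5·x + 2·x^2 (mod 13).
For each evaluation point α_i, compute m(α_i) mod 13:
  α_1 = 5: Horner steps 2 → 2 → 6, so m(5) = 6.
  α_2 = 9: Horner steps 2 → 10 → 8, so m(9) = 8.
  α_3 = 7: Horner steps 2 → 6 → 12, so m(7) = 12.
  α_4 = 10: Horner steps 2 → 12 → 12, so m(10) = 12.
  α_5 = 4: Horner steps 2 → 0 → 9, so m(4) = 9.
Codeword c = [6, 8, 12, 12, 9] ∈ F_13^5.


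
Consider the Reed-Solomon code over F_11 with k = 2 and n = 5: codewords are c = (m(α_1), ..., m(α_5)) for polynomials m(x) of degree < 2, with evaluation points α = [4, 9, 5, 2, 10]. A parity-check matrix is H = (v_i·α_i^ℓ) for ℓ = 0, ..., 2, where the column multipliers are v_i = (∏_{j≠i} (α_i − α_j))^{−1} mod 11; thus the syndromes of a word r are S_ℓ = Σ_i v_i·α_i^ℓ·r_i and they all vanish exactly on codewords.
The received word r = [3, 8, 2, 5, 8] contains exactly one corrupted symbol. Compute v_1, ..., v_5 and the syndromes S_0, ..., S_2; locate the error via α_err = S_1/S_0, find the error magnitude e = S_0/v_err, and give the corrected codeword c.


S = (7, 8, 6), error at position 2, error magnitude e = 10, c = [3, 9, 2, 5, 8].

Step 1: column multipliers v_i = (∏_{j≠i}(α_i − α_j))^{−1} mod 11.
  i = 1 (α = 4): (4−9)(4−5)(4−2)(4−10) = (−5)·(−1)·2·(−6) = −60 ≡ 6, so v_1 = 6^{−1} = 2 (mod 11).
  i = 2 (α = 9): (9−4)(9−5)(9−2)(9−10) = 5·4·7·(−1) = −140 ≡ 3, so v_2 = 3^{−1} = 4 (mod 11).
  i = 3 (α = 5): (5−4)(5−9)(5−2)(5−10) = 1·(−4)·3·(−5) = 60 ≡ 5, so v_3 = 5^{−1} = 9 (mod 11).
  i = 4 (α = 2): (2−4)(2−9)(2−5)(2−10) = (−2)·(−7)·(−3)·(−8) = 336 ≡ 6, so v_4 = 6^{−1} = 2 (mod 11).
  i = 5 (α = 10): (10−4)(10−9)(10−5)(10−2) = 6·1·5·8 = 240 ≡ 9, so v_5 = 9^{−1} = 5 (mod 11).
  v = [2, 4, 9, 2, 5].
Step 2: syndromes of r = [3, 8, 2, 5, 8] (all sums mod 11).
  S_0 = Σ v_i r_i = 2·3 + 4·8 + 9·2 + 2·5 + 5·8 = 106 ≡ 7.
  S_1 = Σ v_i α_i r_i = 2·4·3 + 4·9·8 + 9·5·2 + 2·2·5 + 5·10·8 = 822 ≡ 8.
  α_i^2 mod 11 = [5, 4, 3, 4, 1].
  S_2 = Σ v_i α_i^2 r_i = 2·5·3 + 4·4·8 + 9·3·2 + 2·4·5 + 5·1·8 = 292 ≡ 6.
  S = (7, 8, 6) ≠ 0, so r is not a codeword (an error is present).
Step 3: locate the error. For a single error e at position i, S_ℓ = v_i·e·α_i^ℓ, so α_err = S_1/S_0.
  S_0^{−1} = 7^{−1} = 8 (mod 11), so α_err = 8·8 = 64 ≡ 9 = α_2. Error position i = 2.
  Consistency check: S_2/S_1 = 6·7 = 42 ≡ 9 = α_err ✓ (single-error assumption holds).
Step 4: error magnitude e = S_0/v_2 = S_0·∏_{j≠2}(α_2 − α_j) = 7·3 = 21 ≡ 10 (mod 11).
Step 5: correct position 2: c_2 = r_2 − e = 8 − 10 ≡ 9 (mod 11). Hence c = [3, 9, 2, 5, 8].
  Check: interpolating c through the α_i gives m(x) = 7 + 10·x (degree < 2) with m(α_i) = c_i for every i, so c is indeed a codeword.


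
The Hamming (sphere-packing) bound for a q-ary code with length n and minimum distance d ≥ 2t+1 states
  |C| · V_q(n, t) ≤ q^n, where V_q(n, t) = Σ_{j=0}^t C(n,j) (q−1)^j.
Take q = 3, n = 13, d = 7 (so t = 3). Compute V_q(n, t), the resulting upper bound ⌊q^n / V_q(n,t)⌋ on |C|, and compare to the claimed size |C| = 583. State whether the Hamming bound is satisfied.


V_q(n, t) = 2627, q^n = 1594323, Hamming bound = 606, |C| = 583 ≤ bound (satisfied).

Step 1: Compute V_q(n, t) = Σ_{j=0}^3 C(n, j) (q−1)^j.
  j = 0: C(13,0)·(2)^0 = 1·1 = 1.
  j = 1: C(13,1)·(2)^1 = 13·2 = 26.
  j = 2: C(13,2)·(2)^2 = 78·4 = 312.
  j = 3: C(13,3)·(2)^3 = 286·8 = 2288.
  V_q(n, t) = 1 + 26 + 312 + 2288 = 2627.
Step 2: q^n = 3^13 = 1594323.
Step 3: Hamming bound ⌊q^n / V_q(n,t)⌋ = ⌊1594323/2627⌋ = 606.
Step 4: Compare |C| = 583 to 606: satisfied.
The claimed |C| lies below the Hamming bound.


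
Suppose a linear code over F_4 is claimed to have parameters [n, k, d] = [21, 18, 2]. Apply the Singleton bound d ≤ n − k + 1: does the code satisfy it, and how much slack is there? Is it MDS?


Singleton RHS = n − k + 1 = 4, slack = 2, bound satisfied, not MDS.

Singleton bound: d ≤ n − k + 1.
Here n = 21, k = 18, so n − k + 1 = 4.
Given d = 2, check d ≤ 4: YES.
Slack = (n − k + 1) − d = 2.
The code is NOT MDS (slack = 2 > 0).
Description: the claimed parameters are [21, 18, 2]_4; such a code would be non-MDS.


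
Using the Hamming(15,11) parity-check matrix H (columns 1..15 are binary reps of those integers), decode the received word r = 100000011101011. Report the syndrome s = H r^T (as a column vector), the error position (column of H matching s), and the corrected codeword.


s = (0, 1, 1, 1)^T, error position = 7, corrected codeword c = 100000111101011

Compute s = H r^T mod 2 one row at a time:
  s_1 = 1 + 1 + 1 + 0 + 1 + 0 + 1 + 1 = 6 ≡ 0 (mod 2).
  s_2 = 0 + 0 + 0 + 0 + 1 + 0 + 1 + 1 = 3 ≡ 1 (mod 2).
  s_3 = 0 + 0 + 0 + 0 + 1 + 0 + 1 + 1 = 3 ≡ 1 (mod 2).
  s_4 = 1 + 0 + 0 + 0 + 1 + 0 + 0 + 1 = 3 ≡ 1 (mod 2).
s = (0, 1, 1, 1)^T — this equals column 7 of H (binary 0111), so error is at position 7.
Correct: flip bit 7 of r = 100000011101011 to get c = 100000111101011.
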